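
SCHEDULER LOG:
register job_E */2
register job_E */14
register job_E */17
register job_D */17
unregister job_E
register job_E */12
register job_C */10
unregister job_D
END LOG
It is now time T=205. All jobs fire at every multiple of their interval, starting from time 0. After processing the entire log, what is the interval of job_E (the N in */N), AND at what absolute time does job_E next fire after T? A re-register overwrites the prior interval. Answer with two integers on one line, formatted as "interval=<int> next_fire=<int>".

Op 1: register job_E */2 -> active={job_E:*/2}
Op 2: register job_E */14 -> active={job_E:*/14}
Op 3: register job_E */17 -> active={job_E:*/17}
Op 4: register job_D */17 -> active={job_D:*/17, job_E:*/17}
Op 5: unregister job_E -> active={job_D:*/17}
Op 6: register job_E */12 -> active={job_D:*/17, job_E:*/12}
Op 7: register job_C */10 -> active={job_C:*/10, job_D:*/17, job_E:*/12}
Op 8: unregister job_D -> active={job_C:*/10, job_E:*/12}
Final interval of job_E = 12
Next fire of job_E after T=205: (205//12+1)*12 = 216

Answer: interval=12 next_fire=216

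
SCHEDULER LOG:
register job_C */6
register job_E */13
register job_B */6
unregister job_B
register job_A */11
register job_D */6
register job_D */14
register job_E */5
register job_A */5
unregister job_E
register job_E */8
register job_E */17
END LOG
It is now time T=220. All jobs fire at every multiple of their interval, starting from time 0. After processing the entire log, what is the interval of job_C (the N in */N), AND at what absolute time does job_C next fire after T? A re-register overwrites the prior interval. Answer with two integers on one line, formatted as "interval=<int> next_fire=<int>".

Op 1: register job_C */6 -> active={job_C:*/6}
Op 2: register job_E */13 -> active={job_C:*/6, job_E:*/13}
Op 3: register job_B */6 -> active={job_B:*/6, job_C:*/6, job_E:*/13}
Op 4: unregister job_B -> active={job_C:*/6, job_E:*/13}
Op 5: register job_A */11 -> active={job_A:*/11, job_C:*/6, job_E:*/13}
Op 6: register job_D */6 -> active={job_A:*/11, job_C:*/6, job_D:*/6, job_E:*/13}
Op 7: register job_D */14 -> active={job_A:*/11, job_C:*/6, job_D:*/14, job_E:*/13}
Op 8: register job_E */5 -> active={job_A:*/11, job_C:*/6, job_D:*/14, job_E:*/5}
Op 9: register job_A */5 -> active={job_A:*/5, job_C:*/6, job_D:*/14, job_E:*/5}
Op 10: unregister job_E -> active={job_A:*/5, job_C:*/6, job_D:*/14}
Op 11: register job_E */8 -> active={job_A:*/5, job_C:*/6, job_D:*/14, job_E:*/8}
Op 12: register job_E */17 -> active={job_A:*/5, job_C:*/6, job_D:*/14, job_E:*/17}
Final interval of job_C = 6
Next fire of job_C after T=220: (220//6+1)*6 = 222

Answer: interval=6 next_fire=222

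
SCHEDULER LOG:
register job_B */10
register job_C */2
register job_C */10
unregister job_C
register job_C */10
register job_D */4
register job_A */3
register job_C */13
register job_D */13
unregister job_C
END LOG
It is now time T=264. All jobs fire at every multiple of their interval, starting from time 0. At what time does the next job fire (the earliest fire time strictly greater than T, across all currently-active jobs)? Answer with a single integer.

Op 1: register job_B */10 -> active={job_B:*/10}
Op 2: register job_C */2 -> active={job_B:*/10, job_C:*/2}
Op 3: register job_C */10 -> active={job_B:*/10, job_C:*/10}
Op 4: unregister job_C -> active={job_B:*/10}
Op 5: register job_C */10 -> active={job_B:*/10, job_C:*/10}
Op 6: register job_D */4 -> active={job_B:*/10, job_C:*/10, job_D:*/4}
Op 7: register job_A */3 -> active={job_A:*/3, job_B:*/10, job_C:*/10, job_D:*/4}
Op 8: register job_C */13 -> active={job_A:*/3, job_B:*/10, job_C:*/13, job_D:*/4}
Op 9: register job_D */13 -> active={job_A:*/3, job_B:*/10, job_C:*/13, job_D:*/13}
Op 10: unregister job_C -> active={job_A:*/3, job_B:*/10, job_D:*/13}
  job_A: interval 3, next fire after T=264 is 267
  job_B: interval 10, next fire after T=264 is 270
  job_D: interval 13, next fire after T=264 is 273
Earliest fire time = 267 (job job_A)

Answer: 267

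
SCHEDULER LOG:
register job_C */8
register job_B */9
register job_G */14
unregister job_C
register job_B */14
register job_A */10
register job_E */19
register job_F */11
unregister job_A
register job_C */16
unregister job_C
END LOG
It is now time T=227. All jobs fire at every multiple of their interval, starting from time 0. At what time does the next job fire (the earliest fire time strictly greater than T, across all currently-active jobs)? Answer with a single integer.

Answer: 228

Derivation:
Op 1: register job_C */8 -> active={job_C:*/8}
Op 2: register job_B */9 -> active={job_B:*/9, job_C:*/8}
Op 3: register job_G */14 -> active={job_B:*/9, job_C:*/8, job_G:*/14}
Op 4: unregister job_C -> active={job_B:*/9, job_G:*/14}
Op 5: register job_B */14 -> active={job_B:*/14, job_G:*/14}
Op 6: register job_A */10 -> active={job_A:*/10, job_B:*/14, job_G:*/14}
Op 7: register job_E */19 -> active={job_A:*/10, job_B:*/14, job_E:*/19, job_G:*/14}
Op 8: register job_F */11 -> active={job_A:*/10, job_B:*/14, job_E:*/19, job_F:*/11, job_G:*/14}
Op 9: unregister job_A -> active={job_B:*/14, job_E:*/19, job_F:*/11, job_G:*/14}
Op 10: register job_C */16 -> active={job_B:*/14, job_C:*/16, job_E:*/19, job_F:*/11, job_G:*/14}
Op 11: unregister job_C -> active={job_B:*/14, job_E:*/19, job_F:*/11, job_G:*/14}
  job_B: interval 14, next fire after T=227 is 238
  job_E: interval 19, next fire after T=227 is 228
  job_F: interval 11, next fire after T=227 is 231
  job_G: interval 14, next fire after T=227 is 238
Earliest fire time = 228 (job job_E)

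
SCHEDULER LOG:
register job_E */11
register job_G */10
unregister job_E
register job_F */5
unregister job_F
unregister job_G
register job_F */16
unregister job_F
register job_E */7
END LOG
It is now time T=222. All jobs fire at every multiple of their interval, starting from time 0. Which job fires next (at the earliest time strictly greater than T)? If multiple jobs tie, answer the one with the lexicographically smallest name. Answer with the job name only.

Answer: job_E

Derivation:
Op 1: register job_E */11 -> active={job_E:*/11}
Op 2: register job_G */10 -> active={job_E:*/11, job_G:*/10}
Op 3: unregister job_E -> active={job_G:*/10}
Op 4: register job_F */5 -> active={job_F:*/5, job_G:*/10}
Op 5: unregister job_F -> active={job_G:*/10}
Op 6: unregister job_G -> active={}
Op 7: register job_F */16 -> active={job_F:*/16}
Op 8: unregister job_F -> active={}
Op 9: register job_E */7 -> active={job_E:*/7}
  job_E: interval 7, next fire after T=222 is 224
Earliest = 224, winner (lex tiebreak) = job_E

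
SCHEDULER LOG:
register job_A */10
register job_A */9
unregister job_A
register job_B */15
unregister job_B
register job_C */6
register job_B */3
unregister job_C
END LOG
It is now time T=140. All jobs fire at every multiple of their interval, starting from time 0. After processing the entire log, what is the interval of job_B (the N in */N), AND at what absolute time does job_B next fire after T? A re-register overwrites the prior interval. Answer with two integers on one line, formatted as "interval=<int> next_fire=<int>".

Answer: interval=3 next_fire=141

Derivation:
Op 1: register job_A */10 -> active={job_A:*/10}
Op 2: register job_A */9 -> active={job_A:*/9}
Op 3: unregister job_A -> active={}
Op 4: register job_B */15 -> active={job_B:*/15}
Op 5: unregister job_B -> active={}
Op 6: register job_C */6 -> active={job_C:*/6}
Op 7: register job_B */3 -> active={job_B:*/3, job_C:*/6}
Op 8: unregister job_C -> active={job_B:*/3}
Final interval of job_B = 3
Next fire of job_B after T=140: (140//3+1)*3 = 141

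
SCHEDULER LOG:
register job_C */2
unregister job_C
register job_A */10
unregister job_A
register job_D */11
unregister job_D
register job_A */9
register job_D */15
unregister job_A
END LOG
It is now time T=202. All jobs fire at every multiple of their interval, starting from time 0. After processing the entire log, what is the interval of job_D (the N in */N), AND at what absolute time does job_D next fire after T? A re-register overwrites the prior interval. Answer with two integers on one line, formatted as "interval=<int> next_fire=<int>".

Op 1: register job_C */2 -> active={job_C:*/2}
Op 2: unregister job_C -> active={}
Op 3: register job_A */10 -> active={job_A:*/10}
Op 4: unregister job_A -> active={}
Op 5: register job_D */11 -> active={job_D:*/11}
Op 6: unregister job_D -> active={}
Op 7: register job_A */9 -> active={job_A:*/9}
Op 8: register job_D */15 -> active={job_A:*/9, job_D:*/15}
Op 9: unregister job_A -> active={job_D:*/15}
Final interval of job_D = 15
Next fire of job_D after T=202: (202//15+1)*15 = 210

Answer: interval=15 next_fire=210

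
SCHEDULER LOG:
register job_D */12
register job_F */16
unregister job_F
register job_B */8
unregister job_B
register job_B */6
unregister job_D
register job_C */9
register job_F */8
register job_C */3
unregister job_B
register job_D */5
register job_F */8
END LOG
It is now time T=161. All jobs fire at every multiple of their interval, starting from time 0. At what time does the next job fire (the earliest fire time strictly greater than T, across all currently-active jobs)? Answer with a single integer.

Answer: 162

Derivation:
Op 1: register job_D */12 -> active={job_D:*/12}
Op 2: register job_F */16 -> active={job_D:*/12, job_F:*/16}
Op 3: unregister job_F -> active={job_D:*/12}
Op 4: register job_B */8 -> active={job_B:*/8, job_D:*/12}
Op 5: unregister job_B -> active={job_D:*/12}
Op 6: register job_B */6 -> active={job_B:*/6, job_D:*/12}
Op 7: unregister job_D -> active={job_B:*/6}
Op 8: register job_C */9 -> active={job_B:*/6, job_C:*/9}
Op 9: register job_F */8 -> active={job_B:*/6, job_C:*/9, job_F:*/8}
Op 10: register job_C */3 -> active={job_B:*/6, job_C:*/3, job_F:*/8}
Op 11: unregister job_B -> active={job_C:*/3, job_F:*/8}
Op 12: register job_D */5 -> active={job_C:*/3, job_D:*/5, job_F:*/8}
Op 13: register job_F */8 -> active={job_C:*/3, job_D:*/5, job_F:*/8}
  job_C: interval 3, next fire after T=161 is 162
  job_D: interval 5, next fire after T=161 is 165
  job_F: interval 8, next fire after T=161 is 168
Earliest fire time = 162 (job job_C)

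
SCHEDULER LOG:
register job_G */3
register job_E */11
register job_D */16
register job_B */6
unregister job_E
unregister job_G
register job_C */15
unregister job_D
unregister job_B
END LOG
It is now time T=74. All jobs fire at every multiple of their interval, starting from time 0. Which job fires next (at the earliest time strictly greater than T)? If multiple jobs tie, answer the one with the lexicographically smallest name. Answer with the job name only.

Answer: job_C

Derivation:
Op 1: register job_G */3 -> active={job_G:*/3}
Op 2: register job_E */11 -> active={job_E:*/11, job_G:*/3}
Op 3: register job_D */16 -> active={job_D:*/16, job_E:*/11, job_G:*/3}
Op 4: register job_B */6 -> active={job_B:*/6, job_D:*/16, job_E:*/11, job_G:*/3}
Op 5: unregister job_E -> active={job_B:*/6, job_D:*/16, job_G:*/3}
Op 6: unregister job_G -> active={job_B:*/6, job_D:*/16}
Op 7: register job_C */15 -> active={job_B:*/6, job_C:*/15, job_D:*/16}
Op 8: unregister job_D -> active={job_B:*/6, job_C:*/15}
Op 9: unregister job_B -> active={job_C:*/15}
  job_C: interval 15, next fire after T=74 is 75
Earliest = 75, winner (lex tiebreak) = job_C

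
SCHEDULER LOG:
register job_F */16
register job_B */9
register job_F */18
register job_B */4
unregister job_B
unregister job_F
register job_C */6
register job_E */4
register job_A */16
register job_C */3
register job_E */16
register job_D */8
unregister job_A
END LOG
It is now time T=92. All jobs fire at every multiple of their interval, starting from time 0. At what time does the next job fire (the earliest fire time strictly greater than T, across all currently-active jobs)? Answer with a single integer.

Op 1: register job_F */16 -> active={job_F:*/16}
Op 2: register job_B */9 -> active={job_B:*/9, job_F:*/16}
Op 3: register job_F */18 -> active={job_B:*/9, job_F:*/18}
Op 4: register job_B */4 -> active={job_B:*/4, job_F:*/18}
Op 5: unregister job_B -> active={job_F:*/18}
Op 6: unregister job_F -> active={}
Op 7: register job_C */6 -> active={job_C:*/6}
Op 8: register job_E */4 -> active={job_C:*/6, job_E:*/4}
Op 9: register job_A */16 -> active={job_A:*/16, job_C:*/6, job_E:*/4}
Op 10: register job_C */3 -> active={job_A:*/16, job_C:*/3, job_E:*/4}
Op 11: register job_E */16 -> active={job_A:*/16, job_C:*/3, job_E:*/16}
Op 12: register job_D */8 -> active={job_A:*/16, job_C:*/3, job_D:*/8, job_E:*/16}
Op 13: unregister job_A -> active={job_C:*/3, job_D:*/8, job_E:*/16}
  job_C: interval 3, next fire after T=92 is 93
  job_D: interval 8, next fire after T=92 is 96
  job_E: interval 16, next fire after T=92 is 96
Earliest fire time = 93 (job job_C)

Answer: 93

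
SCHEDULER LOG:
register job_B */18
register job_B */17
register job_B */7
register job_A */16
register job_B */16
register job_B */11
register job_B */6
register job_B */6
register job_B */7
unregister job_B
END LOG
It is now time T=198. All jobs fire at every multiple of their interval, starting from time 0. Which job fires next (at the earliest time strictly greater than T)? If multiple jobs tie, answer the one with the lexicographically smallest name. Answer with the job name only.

Op 1: register job_B */18 -> active={job_B:*/18}
Op 2: register job_B */17 -> active={job_B:*/17}
Op 3: register job_B */7 -> active={job_B:*/7}
Op 4: register job_A */16 -> active={job_A:*/16, job_B:*/7}
Op 5: register job_B */16 -> active={job_A:*/16, job_B:*/16}
Op 6: register job_B */11 -> active={job_A:*/16, job_B:*/11}
Op 7: register job_B */6 -> active={job_A:*/16, job_B:*/6}
Op 8: register job_B */6 -> active={job_A:*/16, job_B:*/6}
Op 9: register job_B */7 -> active={job_A:*/16, job_B:*/7}
Op 10: unregister job_B -> active={job_A:*/16}
  job_A: interval 16, next fire after T=198 is 208
Earliest = 208, winner (lex tiebreak) = job_A

Answer: job_A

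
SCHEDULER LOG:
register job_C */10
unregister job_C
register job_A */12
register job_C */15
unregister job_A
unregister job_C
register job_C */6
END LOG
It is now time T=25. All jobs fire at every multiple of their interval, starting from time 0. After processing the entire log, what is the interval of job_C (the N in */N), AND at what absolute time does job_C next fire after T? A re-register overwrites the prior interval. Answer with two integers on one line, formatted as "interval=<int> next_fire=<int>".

Answer: interval=6 next_fire=30

Derivation:
Op 1: register job_C */10 -> active={job_C:*/10}
Op 2: unregister job_C -> active={}
Op 3: register job_A */12 -> active={job_A:*/12}
Op 4: register job_C */15 -> active={job_A:*/12, job_C:*/15}
Op 5: unregister job_A -> active={job_C:*/15}
Op 6: unregister job_C -> active={}
Op 7: register job_C */6 -> active={job_C:*/6}
Final interval of job_C = 6
Next fire of job_C after T=25: (25//6+1)*6 = 30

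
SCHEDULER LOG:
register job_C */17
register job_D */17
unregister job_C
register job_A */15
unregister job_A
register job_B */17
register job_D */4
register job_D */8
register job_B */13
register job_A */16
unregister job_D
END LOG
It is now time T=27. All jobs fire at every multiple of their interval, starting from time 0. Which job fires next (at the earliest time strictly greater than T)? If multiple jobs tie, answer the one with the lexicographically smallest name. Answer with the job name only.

Op 1: register job_C */17 -> active={job_C:*/17}
Op 2: register job_D */17 -> active={job_C:*/17, job_D:*/17}
Op 3: unregister job_C -> active={job_D:*/17}
Op 4: register job_A */15 -> active={job_A:*/15, job_D:*/17}
Op 5: unregister job_A -> active={job_D:*/17}
Op 6: register job_B */17 -> active={job_B:*/17, job_D:*/17}
Op 7: register job_D */4 -> active={job_B:*/17, job_D:*/4}
Op 8: register job_D */8 -> active={job_B:*/17, job_D:*/8}
Op 9: register job_B */13 -> active={job_B:*/13, job_D:*/8}
Op 10: register job_A */16 -> active={job_A:*/16, job_B:*/13, job_D:*/8}
Op 11: unregister job_D -> active={job_A:*/16, job_B:*/13}
  job_A: interval 16, next fire after T=27 is 32
  job_B: interval 13, next fire after T=27 is 39
Earliest = 32, winner (lex tiebreak) = job_A

Answer: job_A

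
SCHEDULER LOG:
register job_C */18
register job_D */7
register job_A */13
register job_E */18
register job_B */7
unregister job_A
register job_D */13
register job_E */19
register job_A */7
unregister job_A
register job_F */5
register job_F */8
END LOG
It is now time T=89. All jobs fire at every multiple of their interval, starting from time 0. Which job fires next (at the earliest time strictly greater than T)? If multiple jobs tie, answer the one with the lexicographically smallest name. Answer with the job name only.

Answer: job_C

Derivation:
Op 1: register job_C */18 -> active={job_C:*/18}
Op 2: register job_D */7 -> active={job_C:*/18, job_D:*/7}
Op 3: register job_A */13 -> active={job_A:*/13, job_C:*/18, job_D:*/7}
Op 4: register job_E */18 -> active={job_A:*/13, job_C:*/18, job_D:*/7, job_E:*/18}
Op 5: register job_B */7 -> active={job_A:*/13, job_B:*/7, job_C:*/18, job_D:*/7, job_E:*/18}
Op 6: unregister job_A -> active={job_B:*/7, job_C:*/18, job_D:*/7, job_E:*/18}
Op 7: register job_D */13 -> active={job_B:*/7, job_C:*/18, job_D:*/13, job_E:*/18}
Op 8: register job_E */19 -> active={job_B:*/7, job_C:*/18, job_D:*/13, job_E:*/19}
Op 9: register job_A */7 -> active={job_A:*/7, job_B:*/7, job_C:*/18, job_D:*/13, job_E:*/19}
Op 10: unregister job_A -> active={job_B:*/7, job_C:*/18, job_D:*/13, job_E:*/19}
Op 11: register job_F */5 -> active={job_B:*/7, job_C:*/18, job_D:*/13, job_E:*/19, job_F:*/5}
Op 12: register job_F */8 -> active={job_B:*/7, job_C:*/18, job_D:*/13, job_E:*/19, job_F:*/8}
  job_B: interval 7, next fire after T=89 is 91
  job_C: interval 18, next fire after T=89 is 90
  job_D: interval 13, next fire after T=89 is 91
  job_E: interval 19, next fire after T=89 is 95
  job_F: interval 8, next fire after T=89 is 96
Earliest = 90, winner (lex tiebreak) = job_C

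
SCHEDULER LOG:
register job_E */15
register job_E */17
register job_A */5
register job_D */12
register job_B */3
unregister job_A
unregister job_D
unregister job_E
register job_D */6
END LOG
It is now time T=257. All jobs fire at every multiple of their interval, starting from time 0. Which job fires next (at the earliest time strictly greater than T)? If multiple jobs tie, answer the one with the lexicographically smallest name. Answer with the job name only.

Answer: job_B

Derivation:
Op 1: register job_E */15 -> active={job_E:*/15}
Op 2: register job_E */17 -> active={job_E:*/17}
Op 3: register job_A */5 -> active={job_A:*/5, job_E:*/17}
Op 4: register job_D */12 -> active={job_A:*/5, job_D:*/12, job_E:*/17}
Op 5: register job_B */3 -> active={job_A:*/5, job_B:*/3, job_D:*/12, job_E:*/17}
Op 6: unregister job_A -> active={job_B:*/3, job_D:*/12, job_E:*/17}
Op 7: unregister job_D -> active={job_B:*/3, job_E:*/17}
Op 8: unregister job_E -> active={job_B:*/3}
Op 9: register job_D */6 -> active={job_B:*/3, job_D:*/6}
  job_B: interval 3, next fire after T=257 is 258
  job_D: interval 6, next fire after T=257 is 258
Earliest = 258, winner (lex tiebreak) = job_B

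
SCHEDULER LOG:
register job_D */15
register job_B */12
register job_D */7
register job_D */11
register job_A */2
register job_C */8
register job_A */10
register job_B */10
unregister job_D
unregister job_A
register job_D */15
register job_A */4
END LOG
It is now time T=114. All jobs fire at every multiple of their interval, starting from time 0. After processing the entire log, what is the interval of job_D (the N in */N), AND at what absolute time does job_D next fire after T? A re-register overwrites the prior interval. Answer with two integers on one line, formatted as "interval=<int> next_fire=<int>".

Answer: interval=15 next_fire=120

Derivation:
Op 1: register job_D */15 -> active={job_D:*/15}
Op 2: register job_B */12 -> active={job_B:*/12, job_D:*/15}
Op 3: register job_D */7 -> active={job_B:*/12, job_D:*/7}
Op 4: register job_D */11 -> active={job_B:*/12, job_D:*/11}
Op 5: register job_A */2 -> active={job_A:*/2, job_B:*/12, job_D:*/11}
Op 6: register job_C */8 -> active={job_A:*/2, job_B:*/12, job_C:*/8, job_D:*/11}
Op 7: register job_A */10 -> active={job_A:*/10, job_B:*/12, job_C:*/8, job_D:*/11}
Op 8: register job_B */10 -> active={job_A:*/10, job_B:*/10, job_C:*/8, job_D:*/11}
Op 9: unregister job_D -> active={job_A:*/10, job_B:*/10, job_C:*/8}
Op 10: unregister job_A -> active={job_B:*/10, job_C:*/8}
Op 11: register job_D */15 -> active={job_B:*/10, job_C:*/8, job_D:*/15}
Op 12: register job_A */4 -> active={job_A:*/4, job_B:*/10, job_C:*/8, job_D:*/15}
Final interval of job_D = 15
Next fire of job_D after T=114: (114//15+1)*15 = 120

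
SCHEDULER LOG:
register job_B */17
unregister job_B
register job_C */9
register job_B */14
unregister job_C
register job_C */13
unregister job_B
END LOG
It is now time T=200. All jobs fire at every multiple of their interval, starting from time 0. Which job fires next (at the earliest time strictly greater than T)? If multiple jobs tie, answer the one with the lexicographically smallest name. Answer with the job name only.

Answer: job_C

Derivation:
Op 1: register job_B */17 -> active={job_B:*/17}
Op 2: unregister job_B -> active={}
Op 3: register job_C */9 -> active={job_C:*/9}
Op 4: register job_B */14 -> active={job_B:*/14, job_C:*/9}
Op 5: unregister job_C -> active={job_B:*/14}
Op 6: register job_C */13 -> active={job_B:*/14, job_C:*/13}
Op 7: unregister job_B -> active={job_C:*/13}
  job_C: interval 13, next fire after T=200 is 208
Earliest = 208, winner (lex tiebreak) = job_C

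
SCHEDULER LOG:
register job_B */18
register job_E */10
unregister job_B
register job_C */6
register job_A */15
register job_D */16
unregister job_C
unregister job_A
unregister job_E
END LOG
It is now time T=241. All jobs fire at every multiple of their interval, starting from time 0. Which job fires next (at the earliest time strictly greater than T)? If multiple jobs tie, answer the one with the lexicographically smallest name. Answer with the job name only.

Answer: job_D

Derivation:
Op 1: register job_B */18 -> active={job_B:*/18}
Op 2: register job_E */10 -> active={job_B:*/18, job_E:*/10}
Op 3: unregister job_B -> active={job_E:*/10}
Op 4: register job_C */6 -> active={job_C:*/6, job_E:*/10}
Op 5: register job_A */15 -> active={job_A:*/15, job_C:*/6, job_E:*/10}
Op 6: register job_D */16 -> active={job_A:*/15, job_C:*/6, job_D:*/16, job_E:*/10}
Op 7: unregister job_C -> active={job_A:*/15, job_D:*/16, job_E:*/10}
Op 8: unregister job_A -> active={job_D:*/16, job_E:*/10}
Op 9: unregister job_E -> active={job_D:*/16}
  job_D: interval 16, next fire after T=241 is 256
Earliest = 256, winner (lex tiebreak) = job_D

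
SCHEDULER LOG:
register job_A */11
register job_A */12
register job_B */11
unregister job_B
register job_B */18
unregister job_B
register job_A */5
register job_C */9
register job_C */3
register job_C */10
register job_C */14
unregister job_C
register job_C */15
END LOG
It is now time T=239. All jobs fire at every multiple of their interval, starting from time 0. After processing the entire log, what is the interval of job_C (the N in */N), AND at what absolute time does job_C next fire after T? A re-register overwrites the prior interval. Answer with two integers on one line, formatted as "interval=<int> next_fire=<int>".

Op 1: register job_A */11 -> active={job_A:*/11}
Op 2: register job_A */12 -> active={job_A:*/12}
Op 3: register job_B */11 -> active={job_A:*/12, job_B:*/11}
Op 4: unregister job_B -> active={job_A:*/12}
Op 5: register job_B */18 -> active={job_A:*/12, job_B:*/18}
Op 6: unregister job_B -> active={job_A:*/12}
Op 7: register job_A */5 -> active={job_A:*/5}
Op 8: register job_C */9 -> active={job_A:*/5, job_C:*/9}
Op 9: register job_C */3 -> active={job_A:*/5, job_C:*/3}
Op 10: register job_C */10 -> active={job_A:*/5, job_C:*/10}
Op 11: register job_C */14 -> active={job_A:*/5, job_C:*/14}
Op 12: unregister job_C -> active={job_A:*/5}
Op 13: register job_C */15 -> active={job_A:*/5, job_C:*/15}
Final interval of job_C = 15
Next fire of job_C after T=239: (239//15+1)*15 = 240

Answer: interval=15 next_fire=240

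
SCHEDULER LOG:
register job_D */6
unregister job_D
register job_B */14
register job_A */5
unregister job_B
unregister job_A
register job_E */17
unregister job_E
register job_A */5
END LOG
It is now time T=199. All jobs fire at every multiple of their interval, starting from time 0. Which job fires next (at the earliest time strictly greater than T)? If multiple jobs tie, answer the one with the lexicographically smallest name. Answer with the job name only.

Op 1: register job_D */6 -> active={job_D:*/6}
Op 2: unregister job_D -> active={}
Op 3: register job_B */14 -> active={job_B:*/14}
Op 4: register job_A */5 -> active={job_A:*/5, job_B:*/14}
Op 5: unregister job_B -> active={job_A:*/5}
Op 6: unregister job_A -> active={}
Op 7: register job_E */17 -> active={job_E:*/17}
Op 8: unregister job_E -> active={}
Op 9: register job_A */5 -> active={job_A:*/5}
  job_A: interval 5, next fire after T=199 is 200
Earliest = 200, winner (lex tiebreak) = job_A

Answer: job_A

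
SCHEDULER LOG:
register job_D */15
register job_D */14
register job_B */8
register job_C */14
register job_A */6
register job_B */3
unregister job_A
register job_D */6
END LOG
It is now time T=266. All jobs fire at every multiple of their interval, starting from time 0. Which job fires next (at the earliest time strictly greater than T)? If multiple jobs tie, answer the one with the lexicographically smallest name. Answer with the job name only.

Op 1: register job_D */15 -> active={job_D:*/15}
Op 2: register job_D */14 -> active={job_D:*/14}
Op 3: register job_B */8 -> active={job_B:*/8, job_D:*/14}
Op 4: register job_C */14 -> active={job_B:*/8, job_C:*/14, job_D:*/14}
Op 5: register job_A */6 -> active={job_A:*/6, job_B:*/8, job_C:*/14, job_D:*/14}
Op 6: register job_B */3 -> active={job_A:*/6, job_B:*/3, job_C:*/14, job_D:*/14}
Op 7: unregister job_A -> active={job_B:*/3, job_C:*/14, job_D:*/14}
Op 8: register job_D */6 -> active={job_B:*/3, job_C:*/14, job_D:*/6}
  job_B: interval 3, next fire after T=266 is 267
  job_C: interval 14, next fire after T=266 is 280
  job_D: interval 6, next fire after T=266 is 270
Earliest = 267, winner (lex tiebreak) = job_B

Answer: job_B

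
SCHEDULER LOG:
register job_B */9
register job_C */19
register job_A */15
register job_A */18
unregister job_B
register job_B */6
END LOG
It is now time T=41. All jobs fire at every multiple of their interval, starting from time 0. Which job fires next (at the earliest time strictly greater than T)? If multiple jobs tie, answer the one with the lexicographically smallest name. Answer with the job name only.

Answer: job_B

Derivation:
Op 1: register job_B */9 -> active={job_B:*/9}
Op 2: register job_C */19 -> active={job_B:*/9, job_C:*/19}
Op 3: register job_A */15 -> active={job_A:*/15, job_B:*/9, job_C:*/19}
Op 4: register job_A */18 -> active={job_A:*/18, job_B:*/9, job_C:*/19}
Op 5: unregister job_B -> active={job_A:*/18, job_C:*/19}
Op 6: register job_B */6 -> active={job_A:*/18, job_B:*/6, job_C:*/19}
  job_A: interval 18, next fire after T=41 is 54
  job_B: interval 6, next fire after T=41 is 42
  job_C: interval 19, next fire after T=41 is 57
Earliest = 42, winner (lex tiebreak) = job_B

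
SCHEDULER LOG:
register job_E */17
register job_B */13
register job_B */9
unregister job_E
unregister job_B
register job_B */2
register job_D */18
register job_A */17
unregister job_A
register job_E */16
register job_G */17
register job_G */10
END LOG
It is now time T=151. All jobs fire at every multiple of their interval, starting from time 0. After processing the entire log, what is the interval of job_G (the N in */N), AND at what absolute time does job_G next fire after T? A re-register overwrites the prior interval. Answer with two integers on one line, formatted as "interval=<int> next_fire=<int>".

Answer: interval=10 next_fire=160

Derivation:
Op 1: register job_E */17 -> active={job_E:*/17}
Op 2: register job_B */13 -> active={job_B:*/13, job_E:*/17}
Op 3: register job_B */9 -> active={job_B:*/9, job_E:*/17}
Op 4: unregister job_E -> active={job_B:*/9}
Op 5: unregister job_B -> active={}
Op 6: register job_B */2 -> active={job_B:*/2}
Op 7: register job_D */18 -> active={job_B:*/2, job_D:*/18}
Op 8: register job_A */17 -> active={job_A:*/17, job_B:*/2, job_D:*/18}
Op 9: unregister job_A -> active={job_B:*/2, job_D:*/18}
Op 10: register job_E */16 -> active={job_B:*/2, job_D:*/18, job_E:*/16}
Op 11: register job_G */17 -> active={job_B:*/2, job_D:*/18, job_E:*/16, job_G:*/17}
Op 12: register job_G */10 -> active={job_B:*/2, job_D:*/18, job_E:*/16, job_G:*/10}
Final interval of job_G = 10
Next fire of job_G after T=151: (151//10+1)*10 = 160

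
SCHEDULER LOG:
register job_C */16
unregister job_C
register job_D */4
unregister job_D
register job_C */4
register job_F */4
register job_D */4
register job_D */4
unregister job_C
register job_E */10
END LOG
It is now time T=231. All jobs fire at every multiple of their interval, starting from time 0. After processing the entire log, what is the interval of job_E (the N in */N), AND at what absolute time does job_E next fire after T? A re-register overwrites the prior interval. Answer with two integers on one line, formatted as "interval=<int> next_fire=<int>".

Answer: interval=10 next_fire=240

Derivation:
Op 1: register job_C */16 -> active={job_C:*/16}
Op 2: unregister job_C -> active={}
Op 3: register job_D */4 -> active={job_D:*/4}
Op 4: unregister job_D -> active={}
Op 5: register job_C */4 -> active={job_C:*/4}
Op 6: register job_F */4 -> active={job_C:*/4, job_F:*/4}
Op 7: register job_D */4 -> active={job_C:*/4, job_D:*/4, job_F:*/4}
Op 8: register job_D */4 -> active={job_C:*/4, job_D:*/4, job_F:*/4}
Op 9: unregister job_C -> active={job_D:*/4, job_F:*/4}
Op 10: register job_E */10 -> active={job_D:*/4, job_E:*/10, job_F:*/4}
Final interval of job_E = 10
Next fire of job_E after T=231: (231//10+1)*10 = 240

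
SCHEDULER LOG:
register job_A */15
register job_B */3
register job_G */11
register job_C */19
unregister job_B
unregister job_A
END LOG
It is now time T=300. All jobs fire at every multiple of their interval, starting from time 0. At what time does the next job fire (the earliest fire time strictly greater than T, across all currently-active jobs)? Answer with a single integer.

Answer: 304

Derivation:
Op 1: register job_A */15 -> active={job_A:*/15}
Op 2: register job_B */3 -> active={job_A:*/15, job_B:*/3}
Op 3: register job_G */11 -> active={job_A:*/15, job_B:*/3, job_G:*/11}
Op 4: register job_C */19 -> active={job_A:*/15, job_B:*/3, job_C:*/19, job_G:*/11}
Op 5: unregister job_B -> active={job_A:*/15, job_C:*/19, job_G:*/11}
Op 6: unregister job_A -> active={job_C:*/19, job_G:*/11}
  job_C: interval 19, next fire after T=300 is 304
  job_G: interval 11, next fire after T=300 is 308
Earliest fire time = 304 (job job_C)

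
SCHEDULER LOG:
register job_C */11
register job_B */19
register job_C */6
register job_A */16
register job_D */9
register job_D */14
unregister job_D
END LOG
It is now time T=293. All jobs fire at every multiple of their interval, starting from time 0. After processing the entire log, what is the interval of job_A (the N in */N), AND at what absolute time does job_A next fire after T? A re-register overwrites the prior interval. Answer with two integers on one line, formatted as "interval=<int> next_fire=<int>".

Answer: interval=16 next_fire=304

Derivation:
Op 1: register job_C */11 -> active={job_C:*/11}
Op 2: register job_B */19 -> active={job_B:*/19, job_C:*/11}
Op 3: register job_C */6 -> active={job_B:*/19, job_C:*/6}
Op 4: register job_A */16 -> active={job_A:*/16, job_B:*/19, job_C:*/6}
Op 5: register job_D */9 -> active={job_A:*/16, job_B:*/19, job_C:*/6, job_D:*/9}
Op 6: register job_D */14 -> active={job_A:*/16, job_B:*/19, job_C:*/6, job_D:*/14}
Op 7: unregister job_D -> active={job_A:*/16, job_B:*/19, job_C:*/6}
Final interval of job_A = 16
Next fire of job_A after T=293: (293//16+1)*16 = 304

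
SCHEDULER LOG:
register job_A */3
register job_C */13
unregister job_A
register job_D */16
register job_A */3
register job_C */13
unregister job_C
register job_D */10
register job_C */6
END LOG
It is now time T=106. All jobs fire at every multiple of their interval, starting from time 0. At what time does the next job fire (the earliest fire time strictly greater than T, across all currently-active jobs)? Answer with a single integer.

Op 1: register job_A */3 -> active={job_A:*/3}
Op 2: register job_C */13 -> active={job_A:*/3, job_C:*/13}
Op 3: unregister job_A -> active={job_C:*/13}
Op 4: register job_D */16 -> active={job_C:*/13, job_D:*/16}
Op 5: register job_A */3 -> active={job_A:*/3, job_C:*/13, job_D:*/16}
Op 6: register job_C */13 -> active={job_A:*/3, job_C:*/13, job_D:*/16}
Op 7: unregister job_C -> active={job_A:*/3, job_D:*/16}
Op 8: register job_D */10 -> active={job_A:*/3, job_D:*/10}
Op 9: register job_C */6 -> active={job_A:*/3, job_C:*/6, job_D:*/10}
  job_A: interval 3, next fire after T=106 is 108
  job_C: interval 6, next fire after T=106 is 108
  job_D: interval 10, next fire after T=106 is 110
Earliest fire time = 108 (job job_A)

Answer: 108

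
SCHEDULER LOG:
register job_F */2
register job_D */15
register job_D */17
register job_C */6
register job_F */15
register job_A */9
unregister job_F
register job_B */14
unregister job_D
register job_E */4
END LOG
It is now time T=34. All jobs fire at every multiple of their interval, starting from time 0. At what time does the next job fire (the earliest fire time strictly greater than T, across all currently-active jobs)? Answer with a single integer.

Answer: 36

Derivation:
Op 1: register job_F */2 -> active={job_F:*/2}
Op 2: register job_D */15 -> active={job_D:*/15, job_F:*/2}
Op 3: register job_D */17 -> active={job_D:*/17, job_F:*/2}
Op 4: register job_C */6 -> active={job_C:*/6, job_D:*/17, job_F:*/2}
Op 5: register job_F */15 -> active={job_C:*/6, job_D:*/17, job_F:*/15}
Op 6: register job_A */9 -> active={job_A:*/9, job_C:*/6, job_D:*/17, job_F:*/15}
Op 7: unregister job_F -> active={job_A:*/9, job_C:*/6, job_D:*/17}
Op 8: register job_B */14 -> active={job_A:*/9, job_B:*/14, job_C:*/6, job_D:*/17}
Op 9: unregister job_D -> active={job_A:*/9, job_B:*/14, job_C:*/6}
Op 10: register job_E */4 -> active={job_A:*/9, job_B:*/14, job_C:*/6, job_E:*/4}
  job_A: interval 9, next fire after T=34 is 36
  job_B: interval 14, next fire after T=34 is 42
  job_C: interval 6, next fire after T=34 is 36
  job_E: interval 4, next fire after T=34 is 36
Earliest fire time = 36 (job job_A)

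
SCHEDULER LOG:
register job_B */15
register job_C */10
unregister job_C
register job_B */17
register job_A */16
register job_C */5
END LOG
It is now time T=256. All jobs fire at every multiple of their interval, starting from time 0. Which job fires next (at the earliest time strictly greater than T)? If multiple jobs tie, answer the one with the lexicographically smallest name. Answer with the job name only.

Op 1: register job_B */15 -> active={job_B:*/15}
Op 2: register job_C */10 -> active={job_B:*/15, job_C:*/10}
Op 3: unregister job_C -> active={job_B:*/15}
Op 4: register job_B */17 -> active={job_B:*/17}
Op 5: register job_A */16 -> active={job_A:*/16, job_B:*/17}
Op 6: register job_C */5 -> active={job_A:*/16, job_B:*/17, job_C:*/5}
  job_A: interval 16, next fire after T=256 is 272
  job_B: interval 17, next fire after T=256 is 272
  job_C: interval 5, next fire after T=256 is 260
Earliest = 260, winner (lex tiebreak) = job_C

Answer: job_C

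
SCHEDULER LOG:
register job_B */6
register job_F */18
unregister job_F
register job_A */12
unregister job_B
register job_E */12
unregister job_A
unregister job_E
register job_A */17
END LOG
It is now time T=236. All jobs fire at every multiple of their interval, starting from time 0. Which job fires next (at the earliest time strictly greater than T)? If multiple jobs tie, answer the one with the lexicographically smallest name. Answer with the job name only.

Op 1: register job_B */6 -> active={job_B:*/6}
Op 2: register job_F */18 -> active={job_B:*/6, job_F:*/18}
Op 3: unregister job_F -> active={job_B:*/6}
Op 4: register job_A */12 -> active={job_A:*/12, job_B:*/6}
Op 5: unregister job_B -> active={job_A:*/12}
Op 6: register job_E */12 -> active={job_A:*/12, job_E:*/12}
Op 7: unregister job_A -> active={job_E:*/12}
Op 8: unregister job_E -> active={}
Op 9: register job_A */17 -> active={job_A:*/17}
  job_A: interval 17, next fire after T=236 is 238
Earliest = 238, winner (lex tiebreak) = job_A

Answer: job_A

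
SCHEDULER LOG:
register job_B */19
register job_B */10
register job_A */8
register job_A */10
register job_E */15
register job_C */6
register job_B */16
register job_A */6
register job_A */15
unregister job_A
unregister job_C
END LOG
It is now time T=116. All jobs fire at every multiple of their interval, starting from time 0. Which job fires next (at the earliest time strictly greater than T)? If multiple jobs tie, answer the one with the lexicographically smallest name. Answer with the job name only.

Op 1: register job_B */19 -> active={job_B:*/19}
Op 2: register job_B */10 -> active={job_B:*/10}
Op 3: register job_A */8 -> active={job_A:*/8, job_B:*/10}
Op 4: register job_A */10 -> active={job_A:*/10, job_B:*/10}
Op 5: register job_E */15 -> active={job_A:*/10, job_B:*/10, job_E:*/15}
Op 6: register job_C */6 -> active={job_A:*/10, job_B:*/10, job_C:*/6, job_E:*/15}
Op 7: register job_B */16 -> active={job_A:*/10, job_B:*/16, job_C:*/6, job_E:*/15}
Op 8: register job_A */6 -> active={job_A:*/6, job_B:*/16, job_C:*/6, job_E:*/15}
Op 9: register job_A */15 -> active={job_A:*/15, job_B:*/16, job_C:*/6, job_E:*/15}
Op 10: unregister job_A -> active={job_B:*/16, job_C:*/6, job_E:*/15}
Op 11: unregister job_C -> active={job_B:*/16, job_E:*/15}
  job_B: interval 16, next fire after T=116 is 128
  job_E: interval 15, next fire after T=116 is 120
Earliest = 120, winner (lex tiebreak) = job_E

Answer: job_E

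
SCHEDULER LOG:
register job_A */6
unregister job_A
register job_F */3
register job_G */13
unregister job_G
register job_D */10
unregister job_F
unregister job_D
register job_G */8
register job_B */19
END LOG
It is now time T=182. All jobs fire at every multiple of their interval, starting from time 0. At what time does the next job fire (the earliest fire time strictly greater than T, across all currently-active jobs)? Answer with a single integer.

Op 1: register job_A */6 -> active={job_A:*/6}
Op 2: unregister job_A -> active={}
Op 3: register job_F */3 -> active={job_F:*/3}
Op 4: register job_G */13 -> active={job_F:*/3, job_G:*/13}
Op 5: unregister job_G -> active={job_F:*/3}
Op 6: register job_D */10 -> active={job_D:*/10, job_F:*/3}
Op 7: unregister job_F -> active={job_D:*/10}
Op 8: unregister job_D -> active={}
Op 9: register job_G */8 -> active={job_G:*/8}
Op 10: register job_B */19 -> active={job_B:*/19, job_G:*/8}
  job_B: interval 19, next fire after T=182 is 190
  job_G: interval 8, next fire after T=182 is 184
Earliest fire time = 184 (job job_G)

Answer: 184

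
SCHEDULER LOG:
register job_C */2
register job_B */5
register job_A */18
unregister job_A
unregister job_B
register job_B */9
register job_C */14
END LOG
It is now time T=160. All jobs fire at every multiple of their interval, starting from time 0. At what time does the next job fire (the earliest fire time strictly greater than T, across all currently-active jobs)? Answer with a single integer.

Op 1: register job_C */2 -> active={job_C:*/2}
Op 2: register job_B */5 -> active={job_B:*/5, job_C:*/2}
Op 3: register job_A */18 -> active={job_A:*/18, job_B:*/5, job_C:*/2}
Op 4: unregister job_A -> active={job_B:*/5, job_C:*/2}
Op 5: unregister job_B -> active={job_C:*/2}
Op 6: register job_B */9 -> active={job_B:*/9, job_C:*/2}
Op 7: register job_C */14 -> active={job_B:*/9, job_C:*/14}
  job_B: interval 9, next fire after T=160 is 162
  job_C: interval 14, next fire after T=160 is 168
Earliest fire time = 162 (job job_B)

Answer: 162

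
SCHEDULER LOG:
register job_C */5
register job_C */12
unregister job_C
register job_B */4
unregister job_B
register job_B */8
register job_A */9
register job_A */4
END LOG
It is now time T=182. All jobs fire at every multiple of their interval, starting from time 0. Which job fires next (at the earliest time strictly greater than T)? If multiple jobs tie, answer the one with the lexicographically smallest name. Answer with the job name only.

Answer: job_A

Derivation:
Op 1: register job_C */5 -> active={job_C:*/5}
Op 2: register job_C */12 -> active={job_C:*/12}
Op 3: unregister job_C -> active={}
Op 4: register job_B */4 -> active={job_B:*/4}
Op 5: unregister job_B -> active={}
Op 6: register job_B */8 -> active={job_B:*/8}
Op 7: register job_A */9 -> active={job_A:*/9, job_B:*/8}
Op 8: register job_A */4 -> active={job_A:*/4, job_B:*/8}
  job_A: interval 4, next fire after T=182 is 184
  job_B: interval 8, next fire after T=182 is 184
Earliest = 184, winner (lex tiebreak) = job_A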